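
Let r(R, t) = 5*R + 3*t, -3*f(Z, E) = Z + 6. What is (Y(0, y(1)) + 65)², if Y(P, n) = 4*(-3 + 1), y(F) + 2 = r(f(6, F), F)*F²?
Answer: 3249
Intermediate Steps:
f(Z, E) = -2 - Z/3 (f(Z, E) = -(Z + 6)/3 = -(6 + Z)/3 = -2 - Z/3)
r(R, t) = 3*t + 5*R
y(F) = -2 + F²*(-20 + 3*F) (y(F) = -2 + (3*F + 5*(-2 - ⅓*6))*F² = -2 + (3*F + 5*(-2 - 2))*F² = -2 + (3*F + 5*(-4))*F² = -2 + (3*F - 20)*F² = -2 + (-20 + 3*F)*F² = -2 + F²*(-20 + 3*F))
Y(P, n) = -8 (Y(P, n) = 4*(-2) = -8)
(Y(0, y(1)) + 65)² = (-8 + 65)² = 57² = 3249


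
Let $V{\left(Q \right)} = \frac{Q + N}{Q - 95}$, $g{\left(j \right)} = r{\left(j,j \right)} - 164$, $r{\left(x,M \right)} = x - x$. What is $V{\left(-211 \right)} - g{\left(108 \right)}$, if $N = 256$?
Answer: $\frac{5571}{34} \approx 163.85$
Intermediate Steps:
$r{\left(x,M \right)} = 0$
$g{\left(j \right)} = -164$ ($g{\left(j \right)} = 0 - 164 = -164$)
$V{\left(Q \right)} = \frac{256 + Q}{-95 + Q}$ ($V{\left(Q \right)} = \frac{Q + 256}{Q - 95} = \frac{256 + Q}{-95 + Q}$)
$V{\left(-211 \right)} - g{\left(108 \right)} = \frac{256 - 211}{-95 - 211} - -164 = \frac{1}{-306} \cdot 45 + 164 = \left(- \frac{1}{306}\right) 45 + 164 = - \frac{5}{34} + 164 = \frac{5571}{34}$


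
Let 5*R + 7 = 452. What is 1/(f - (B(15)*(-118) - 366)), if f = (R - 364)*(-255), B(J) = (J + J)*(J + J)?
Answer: 1/176691 ≈ 5.6596e-6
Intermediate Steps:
R = 89 (R = -7/5 + (⅕)*452 = -7/5 + 452/5 = 89)
B(J) = 4*J² (B(J) = (2*J)*(2*J) = 4*J²)
f = 70125 (f = (89 - 364)*(-255) = -275*(-255) = 70125)
1/(f - (B(15)*(-118) - 366)) = 1/(70125 - ((4*15²)*(-118) - 366)) = 1/(70125 - ((4*225)*(-118) - 366)) = 1/(70125 - (900*(-118) - 366)) = 1/(70125 - (-106200 - 366)) = 1/(70125 - 1*(-106566)) = 1/(70125 + 106566) = 1/176691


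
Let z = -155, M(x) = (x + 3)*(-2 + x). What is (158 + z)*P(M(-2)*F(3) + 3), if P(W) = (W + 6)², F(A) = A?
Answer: 27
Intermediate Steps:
M(x) = (-2 + x)*(3 + x) (M(x) = (3 + x)*(-2 + x) = (-2 + x)*(3 + x))
P(W) = (6 + W)²
(158 + z)*P(M(-2)*F(3) + 3) = (158 - 155)*(6 + ((-6 - 2 + (-2)²)*3 + 3))² = 3*(6 + ((-6 - 2 + 4)*3 + 3))² = 3*(6 + (-4*3 + 3))² = 3*(6 + (-12 + 3))² = 3*(6 - 9)² = 3*(-3)² = 3*9 = 27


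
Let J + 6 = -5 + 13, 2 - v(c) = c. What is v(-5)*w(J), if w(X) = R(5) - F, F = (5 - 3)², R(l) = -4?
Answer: -56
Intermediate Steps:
v(c) = 2 - c
J = 2 (J = -6 + (-5 + 13) = -6 + 8 = 2)
F = 4 (F = 2² = 4)
w(X) = -8 (w(X) = -4 - 1*4 = -4 - 4 = -8)
v(-5)*w(J) = (2 - 1*(-5))*(-8) = (2 + 5)*(-8) = 7*(-8) = -56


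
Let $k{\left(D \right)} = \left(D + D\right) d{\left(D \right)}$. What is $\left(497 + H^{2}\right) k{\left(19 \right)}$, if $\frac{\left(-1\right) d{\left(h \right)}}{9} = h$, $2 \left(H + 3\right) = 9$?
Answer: $- \frac{6488253}{2} \approx -3.2441 \cdot 10^{6}$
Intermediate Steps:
$H = \frac{3}{2}$ ($H = -3 + \frac{1}{2} \cdot 9 = -3 + \frac{9}{2} = \frac{3}{2} \approx 1.5$)
$d{\left(h \right)} = - 9 h$
$k{\left(D \right)} = - 18 D^{2}$ ($k{\left(D \right)} = \left(D + D\right) \left(- 9 D\right) = 2 D \left(- 9 D\right) = - 18 D^{2}$)
$\left(497 + H^{2}\right) k{\left(19 \right)} = \left(497 + \left(\frac{3}{2}\right)^{2}\right) \left(- 18 \cdot 19^{2}\right) = \left(497 + \frac{9}{4}\right) \left(\left(-18\right) 361\right) = \frac{1997}{4} \left(-6498\right) = - \frac{6488253}{2}$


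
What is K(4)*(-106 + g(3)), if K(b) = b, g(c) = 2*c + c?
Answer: -388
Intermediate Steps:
g(c) = 3*c
K(4)*(-106 + g(3)) = 4*(-106 + 3*3) = 4*(-106 + 9) = 4*(-97) = -388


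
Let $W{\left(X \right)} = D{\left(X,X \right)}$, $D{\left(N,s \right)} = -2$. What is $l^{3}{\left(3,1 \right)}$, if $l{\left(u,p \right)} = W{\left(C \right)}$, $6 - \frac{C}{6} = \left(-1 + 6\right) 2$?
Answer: $-8$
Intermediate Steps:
$C = -24$ ($C = 36 - 6 \left(-1 + 6\right) 2 = 36 - 6 \cdot 5 \cdot 2 = 36 - 60 = -24$)
$W{\left(X \right)} = -2$
$l{\left(u,p \right)} = -2$
$l^{3}{\left(3,1 \right)} = \left(-2\right)^{3} = -8$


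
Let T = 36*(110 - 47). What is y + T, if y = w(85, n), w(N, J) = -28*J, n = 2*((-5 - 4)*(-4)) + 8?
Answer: 28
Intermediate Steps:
n = 80 (n = 2*(-9*(-4)) + 8 = 2*36 + 8 = 72 + 8 = 80)
y = -2240 (y = -28*80 = -2240)
T = 2268 (T = 36*63 = 2268)
y + T = -2240 + 2268 = 28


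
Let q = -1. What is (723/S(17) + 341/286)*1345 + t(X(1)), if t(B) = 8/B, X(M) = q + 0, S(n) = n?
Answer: 25988589/442 ≈ 58798.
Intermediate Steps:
X(M) = -1 (X(M) = -1 + 0 = -1)
(723/S(17) + 341/286)*1345 + t(X(1)) = (723/17 + 341/286)*1345 + 8/(-1) = (723*(1/17) + 341*(1/286))*1345 + 8*(-1) = (723/17 + 31/26)*1345 - 8 = (19325/442)*1345 - 8 = 25992125/442 - 8 = 25988589/442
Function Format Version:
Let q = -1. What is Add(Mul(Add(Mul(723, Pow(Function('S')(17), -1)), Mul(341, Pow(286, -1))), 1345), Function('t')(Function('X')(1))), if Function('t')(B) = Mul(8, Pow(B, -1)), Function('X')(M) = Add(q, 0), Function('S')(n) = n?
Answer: Rational(25988589, 442) ≈ 58798.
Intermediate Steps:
Function('X')(M) = -1 (Function('X')(M) = Add(-1, 0) = -1)
Add(Mul(Add(Mul(723, Pow(Function('S')(17), -1)), Mul(341, Pow(286, -1))), 1345), Function('t')(Function('X')(1))) = Add(Mul(Add(Mul(723, Pow(17, -1)), Mul(341, Pow(286, -1))), 1345), Mul(8, Pow(-1, -1))) = Add(Mul(Add(Mul(723, Rational(1, 17)), Mul(341, Rational(1, 286))), 1345), Mul(8, -1)) = Add(Mul(Add(Rational(723, 17), Rational(31, 26)), 1345), -8) = Add(Mul(Rational(19325, 442), 1345), -8) = Add(Rational(25992125, 442), -8) = Rational(25988589, 442)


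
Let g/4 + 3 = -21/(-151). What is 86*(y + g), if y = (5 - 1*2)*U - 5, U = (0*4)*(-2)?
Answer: -213538/151 ≈ -1414.2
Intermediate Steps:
g = -1728/151 (g = -12 + 4*(-21/(-151)) = -12 + 4*(-21*(-1/151)) = -12 + 4*(21/151) = -12 + 84/151 = -1728/151 ≈ -11.444)
U = 0 (U = 0*(-2) = 0)
y = -5 (y = (5 - 1*2)*0 - 5 = (5 - 2)*0 - 5 = 3*0 - 5 = 0 - 5 = -5)
86*(y + g) = 86*(-5 - 1728/151) = 86*(-2483/151) = -213538/151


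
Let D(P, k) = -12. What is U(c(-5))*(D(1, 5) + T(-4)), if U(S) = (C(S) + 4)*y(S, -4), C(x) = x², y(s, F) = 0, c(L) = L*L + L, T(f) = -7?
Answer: 0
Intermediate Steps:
c(L) = L + L² (c(L) = L² + L = L + L²)
U(S) = 0 (U(S) = (S² + 4)*0 = (4 + S²)*0 = 0)
U(c(-5))*(D(1, 5) + T(-4)) = 0*(-12 - 7) = 0*(-19) = 0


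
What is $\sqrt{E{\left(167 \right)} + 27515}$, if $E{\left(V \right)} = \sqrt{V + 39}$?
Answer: $\sqrt{27515 + \sqrt{206}} \approx 165.92$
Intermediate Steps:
$E{\left(V \right)} = \sqrt{39 + V}$
$\sqrt{E{\left(167 \right)} + 27515} = \sqrt{\sqrt{39 + 167} + 27515} = \sqrt{\sqrt{206} + 27515} = \sqrt{27515 + \sqrt{206}}$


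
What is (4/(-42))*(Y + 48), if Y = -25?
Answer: -46/21 ≈ -2.1905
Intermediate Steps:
(4/(-42))*(Y + 48) = (4/(-42))*(-25 + 48) = (4*(-1/42))*23 = -2/21*23 = -46/21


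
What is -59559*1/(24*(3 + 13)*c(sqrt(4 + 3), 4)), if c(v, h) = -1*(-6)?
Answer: -19853/768 ≈ -25.850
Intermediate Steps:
c(v, h) = 6
-59559*1/(24*(3 + 13)*c(sqrt(4 + 3), 4)) = -59559*1/(144*(3 + 13)) = -59559/((16*24)*6) = -59559/(384*6) = -59559/2304 = -59559*1/2304 = -19853/768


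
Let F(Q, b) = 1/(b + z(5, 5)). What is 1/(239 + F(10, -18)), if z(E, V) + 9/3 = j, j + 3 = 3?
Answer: 21/5018 ≈ 0.0041849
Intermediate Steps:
j = 0 (j = -3 + 3 = 0)
z(E, V) = -3 (z(E, V) = -3 + 0 = -3)
F(Q, b) = 1/(-3 + b) (F(Q, b) = 1/(b - 3) = 1/(-3 + b))
1/(239 + F(10, -18)) = 1/(239 + 1/(-3 - 18)) = 1/(239 + 1/(-21)) = 1/(239 - 1/21) = 1/(5018/21) = 21/5018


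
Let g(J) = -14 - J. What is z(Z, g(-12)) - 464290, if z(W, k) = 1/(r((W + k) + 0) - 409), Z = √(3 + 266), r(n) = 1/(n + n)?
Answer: -82325390031766/177314587 - 2*√269/177314587 ≈ -4.6429e+5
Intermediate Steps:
r(n) = 1/(2*n)
Z = √269 ≈ 16.401
z(W, k) = 1/(-409 + 1/(2*(W + k))) (z(W, k) = 1/(1/(2*((W + k) + 0)) - 409) = 1/(1/(2*(W + k)) - 409) = 1/(-409 + 1/(2*(W + k))))
z(Z, g(-12)) - 464290 = 2*(-√269 - (-14 - 1*(-12)))/(-1 + 818*√269 + 818*(-14 - 1*(-12))) - 464290 = 2*(-√269 - (-14 + 12))/(-1 + 818*√269 + 818*(-14 + 12)) - 464290 = 2*(-√269 - 1*(-2))/(-1 + 818*√269 + 818*(-2)) - 464290 = 2*(-√269 + 2)/(-1 + 818*√269 - 1636) - 464290 = 2*(2 - √269)/(-1637 + 818*√269) - 464290 = -464290 + 2*(2 - √269)/(-1637 + 818*√269)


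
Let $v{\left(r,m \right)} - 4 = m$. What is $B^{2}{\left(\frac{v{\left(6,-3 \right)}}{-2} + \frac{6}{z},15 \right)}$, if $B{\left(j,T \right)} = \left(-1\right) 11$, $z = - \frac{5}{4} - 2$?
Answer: $121$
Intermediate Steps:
$v{\left(r,m \right)} = 4 + m$
$z = - \frac{13}{4}$ ($z = \left(-5\right) \frac{1}{4} - 2 = - \frac{5}{4} - 2 = - \frac{13}{4} \approx -3.25$)
$B{\left(j,T \right)} = -11$
$B^{2}{\left(\frac{v{\left(6,-3 \right)}}{-2} + \frac{6}{z},15 \right)} = \left(-11\right)^{2} = 121$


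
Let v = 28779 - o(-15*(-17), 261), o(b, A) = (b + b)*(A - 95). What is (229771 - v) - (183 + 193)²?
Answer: 144276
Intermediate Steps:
o(b, A) = 2*b*(-95 + A) (o(b, A) = (2*b)*(-95 + A) = 2*b*(-95 + A))
v = -55881 (v = 28779 - 2*(-15*(-17))*(-95 + 261) = 28779 - 2*255*166 = 28779 - 1*84660 = 28779 - 84660 = -55881)
(229771 - v) - (183 + 193)² = (229771 - 1*(-55881)) - (183 + 193)² = (229771 + 55881) - 1*376² = 285652 - 1*141376 = 285652 - 141376 = 144276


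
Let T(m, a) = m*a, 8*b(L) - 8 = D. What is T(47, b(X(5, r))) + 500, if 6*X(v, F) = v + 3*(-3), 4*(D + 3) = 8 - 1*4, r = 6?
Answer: 2141/4 ≈ 535.25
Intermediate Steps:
D = -2 (D = -3 + (8 - 1*4)/4 = -3 + (8 - 4)/4 = -3 + (¼)*4 = -3 + 1 = -2)
X(v, F) = -3/2 + v/6 (X(v, F) = (v + 3*(-3))/6 = (v - 9)/6 = (-9 + v)/6 = -3/2 + v/6)
b(L) = ¾ (b(L) = 1 + (⅛)*(-2) = 1 - ¼ = ¾)
T(m, a) = a*m
T(47, b(X(5, r))) + 500 = (¾)*47 + 500 = 141/4 + 500 = 2141/4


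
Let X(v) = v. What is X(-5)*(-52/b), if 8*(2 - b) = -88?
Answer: 20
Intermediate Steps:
b = 13 (b = 2 - ⅛*(-88) = 2 + 11 = 13)
X(-5)*(-52/b) = -(-260)/13 = -5*(-4) = 20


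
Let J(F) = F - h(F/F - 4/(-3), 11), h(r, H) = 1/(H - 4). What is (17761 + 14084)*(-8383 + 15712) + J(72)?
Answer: 1633744538/7 ≈ 2.3339e+8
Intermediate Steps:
h(r, H) = 1/(-4 + H)
J(F) = -⅐ + F (J(F) = F - 1/(-4 + 11) = F - 1/7 = F - 1*⅐ = F - ⅐ = -⅐ + F)
(17761 + 14084)*(-8383 + 15712) + J(72) = (17761 + 14084)*(-8383 + 15712) + (-⅐ + 72) = 31845*7329 + 503/7 = 233392005 + 503/7 = 1633744538/7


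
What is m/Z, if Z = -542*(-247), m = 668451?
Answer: 668451/133874 ≈ 4.9931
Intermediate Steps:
Z = 133874
m/Z = 668451/133874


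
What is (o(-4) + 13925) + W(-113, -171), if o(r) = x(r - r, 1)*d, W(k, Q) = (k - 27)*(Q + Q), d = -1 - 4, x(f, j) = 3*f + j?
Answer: 61800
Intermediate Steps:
x(f, j) = j + 3*f
d = -5
W(k, Q) = 2*Q*(-27 + k) (W(k, Q) = (-27 + k)*(2*Q) = 2*Q*(-27 + k))
o(r) = -5 (o(r) = (1 + 3*(r - r))*(-5) = (1 + 3*0)*(-5) = (1 + 0)*(-5) = 1*(-5) = -5)
(o(-4) + 13925) + W(-113, -171) = (-5 + 13925) + 2*(-171)*(-27 - 113) = 13920 + 2*(-171)*(-140) = 13920 + 47880 = 61800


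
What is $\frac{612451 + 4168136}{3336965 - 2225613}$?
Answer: $\frac{4780587}{1111352} \approx 4.3016$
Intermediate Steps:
$\frac{612451 + 4168136}{3336965 - 2225613} = \frac{4780587}{1111352}$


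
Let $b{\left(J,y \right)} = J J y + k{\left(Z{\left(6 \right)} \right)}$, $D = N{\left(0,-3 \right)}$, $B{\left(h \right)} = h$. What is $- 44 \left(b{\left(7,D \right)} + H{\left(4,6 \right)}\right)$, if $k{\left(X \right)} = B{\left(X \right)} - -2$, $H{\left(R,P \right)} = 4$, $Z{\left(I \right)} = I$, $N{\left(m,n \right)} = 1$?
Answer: $-2684$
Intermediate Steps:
$D = 1$
$k{\left(X \right)} = 2 + X$ ($k{\left(X \right)} = X - -2 = X + 2 = 2 + X$)
$b{\left(J,y \right)} = 8 + y J^{2}$ ($b{\left(J,y \right)} = J J y + \left(2 + 6\right) = J^{2} y + 8 = y J^{2} + 8 = 8 + y J^{2}$)
$- 44 \left(b{\left(7,D \right)} + H{\left(4,6 \right)}\right) = - 44 \left(\left(8 + 1 \cdot 7^{2}\right) + 4\right) = - 44 \left(\left(8 + 1 \cdot 49\right) + 4\right) = - 44 \left(\left(8 + 49\right) + 4\right) = - 44 \left(57 + 4\right) = \left(-44\right) 61 = -2684$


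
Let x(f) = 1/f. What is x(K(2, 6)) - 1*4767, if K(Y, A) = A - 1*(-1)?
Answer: -33368/7 ≈ -4766.9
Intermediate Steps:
K(Y, A) = 1 + A (K(Y, A) = A + 1 = 1 + A)
x(K(2, 6)) - 1*4767 = 1/(1 + 6) - 1*4767 = 1/7 - 4767 = ⅐ - 4767 = -33368/7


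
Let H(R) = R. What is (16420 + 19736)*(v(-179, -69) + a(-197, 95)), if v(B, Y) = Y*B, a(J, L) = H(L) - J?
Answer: 457120308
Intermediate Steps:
a(J, L) = L - J
v(B, Y) = B*Y
(16420 + 19736)*(v(-179, -69) + a(-197, 95)) = (16420 + 19736)*(-179*(-69) + (95 - 1*(-197))) = 36156*(12351 + (95 + 197)) = 36156*(12351 + 292) = 36156*12643 = 457120308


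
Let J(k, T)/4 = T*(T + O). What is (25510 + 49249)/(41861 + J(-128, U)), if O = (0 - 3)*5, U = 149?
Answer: 74759/121725 ≈ 0.61416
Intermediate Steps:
O = -15 (O = -3*5 = -15)
J(k, T) = 4*T*(-15 + T) (J(k, T) = 4*(T*(T - 15)) = 4*(T*(-15 + T)) = 4*T*(-15 + T))
(25510 + 49249)/(41861 + J(-128, U)) = (25510 + 49249)/(41861 + 4*149*(-15 + 149)) = 74759/(41861 + 4*149*134) = 74759/(41861 + 79864) = 74759/121725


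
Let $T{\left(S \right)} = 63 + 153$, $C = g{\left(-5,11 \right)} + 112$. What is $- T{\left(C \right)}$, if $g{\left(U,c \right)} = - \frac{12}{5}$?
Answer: $-216$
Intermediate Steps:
$g{\left(U,c \right)} = - \frac{12}{5}$ ($g{\left(U,c \right)} = \left(-12\right) \frac{1}{5} = - \frac{12}{5}$)
$C = \frac{548}{5}$ ($C = - \frac{12}{5} + 112 = \frac{548}{5} \approx 109.6$)
$T{\left(S \right)} = 216$
$- T{\left(C \right)} = \left(-1\right) 216 = -216$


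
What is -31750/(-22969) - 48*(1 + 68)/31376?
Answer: 57507167/45042209 ≈ 1.2767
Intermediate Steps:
-31750/(-22969) - 48*(1 + 68)/31376 = -31750*(-1/22969) - 48*69*(1/31376) = 31750/22969 - 3312*1/31376 = 31750/22969 - 207/1961 = 57507167/45042209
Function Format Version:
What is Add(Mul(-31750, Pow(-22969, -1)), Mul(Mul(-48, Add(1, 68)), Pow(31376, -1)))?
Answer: Rational(57507167, 45042209) ≈ 1.2767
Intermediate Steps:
Add(Mul(-31750, Pow(-22969, -1)), Mul(Mul(-48, Add(1, 68)), Pow(31376, -1))) = Add(Mul(-31750, Rational(-1, 22969)), Mul(Mul(-48, 69), Rational(1, 31376))) = Add(Rational(31750, 22969), Mul(-3312, Rational(1, 31376))) = Add(Rational(31750, 22969), Rational(-207, 1961)) = Rational(57507167, 45042209)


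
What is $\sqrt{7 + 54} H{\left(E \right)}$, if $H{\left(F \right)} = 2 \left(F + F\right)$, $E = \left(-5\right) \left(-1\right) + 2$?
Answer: $28 \sqrt{61} \approx 218.69$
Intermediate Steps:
$E = 7$ ($E = 5 + 2 = 7$)
$H{\left(F \right)} = 4 F$ ($H{\left(F \right)} = 2 \cdot 2 F = 4 F$)
$\sqrt{7 + 54} H{\left(E \right)} = \sqrt{7 + 54} \cdot 4 \cdot 7 = \sqrt{61} \cdot 28 = 28 \sqrt{61}$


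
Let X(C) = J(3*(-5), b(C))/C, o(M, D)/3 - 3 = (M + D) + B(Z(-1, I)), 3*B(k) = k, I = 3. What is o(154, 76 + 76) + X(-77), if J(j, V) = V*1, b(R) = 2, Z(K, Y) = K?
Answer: 71300/77 ≈ 925.97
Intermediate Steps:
B(k) = k/3
J(j, V) = V
o(M, D) = 8 + 3*D + 3*M (o(M, D) = 9 + 3*((M + D) + (1/3)*(-1)) = 9 + 3*((D + M) - 1/3) = 9 + 3*(-1/3 + D + M) = 9 + (-1 + 3*D + 3*M) = 8 + 3*D + 3*M)
X(C) = 2/C
o(154, 76 + 76) + X(-77) = (8 + 3*(76 + 76) + 3*154) + 2/(-77) = (8 + 3*152 + 462) + 2*(-1/77) = (8 + 456 + 462) - 2/77 = 926 - 2/77 = 71300/77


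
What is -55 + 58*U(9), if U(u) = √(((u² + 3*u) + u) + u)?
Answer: -55 + 174*√14 ≈ 596.05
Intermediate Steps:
U(u) = √(u² + 5*u) (U(u) = √((u² + 4*u) + u) = √(u² + 5*u))
-55 + 58*U(9) = -55 + 58*√(9*(5 + 9)) = -55 + 58*√(9*14) = -55 + 58*√126 = -55 + 58*(3*√14) = -55 + 174*√14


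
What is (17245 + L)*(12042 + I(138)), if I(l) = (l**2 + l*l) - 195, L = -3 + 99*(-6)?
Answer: 831317880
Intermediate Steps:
L = -597 (L = -3 - 594 = -597)
I(l) = -195 + 2*l**2 (I(l) = (l**2 + l**2) - 195 = 2*l**2 - 195 = -195 + 2*l**2)
(17245 + L)*(12042 + I(138)) = (17245 - 597)*(12042 + (-195 + 2*138**2)) = 16648*(12042 + (-195 + 2*19044)) = 16648*(12042 + (-195 + 38088)) = 16648*(12042 + 37893) = 16648*49935 = 831317880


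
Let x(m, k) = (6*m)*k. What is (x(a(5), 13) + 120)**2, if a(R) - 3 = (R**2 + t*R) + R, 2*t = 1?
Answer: 8346321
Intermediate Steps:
t = 1/2 (t = (1/2)*1 = 1/2 ≈ 0.50000)
a(R) = 3 + R**2 + 3*R/2 (a(R) = 3 + ((R**2 + R/2) + R) = 3 + (R**2 + 3*R/2) = 3 + R**2 + 3*R/2)
x(m, k) = 6*k*m
(x(a(5), 13) + 120)**2 = (6*13*(3 + 5**2 + (3/2)*5) + 120)**2 = (6*13*(3 + 25 + 15/2) + 120)**2 = (6*13*(71/2) + 120)**2 = (2769 + 120)**2 = 2889**2 = 8346321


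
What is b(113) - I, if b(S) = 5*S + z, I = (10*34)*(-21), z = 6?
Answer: 7711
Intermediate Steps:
I = -7140 (I = 340*(-21) = -7140)
b(S) = 6 + 5*S (b(S) = 5*S + 6 = 6 + 5*S)
b(113) - I = (6 + 5*113) - 1*(-7140) = (6 + 565) + 7140 = 571 + 7140 = 7711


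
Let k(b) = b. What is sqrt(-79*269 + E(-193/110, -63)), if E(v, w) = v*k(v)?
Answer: I*sqrt(257099851)/110 ≈ 145.77*I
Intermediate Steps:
E(v, w) = v**2 (E(v, w) = v*v = v**2)
sqrt(-79*269 + E(-193/110, -63)) = sqrt(-79*269 + (-193/110)**2) = sqrt(-21251 + (-193*1/110)**2) = sqrt(-21251 + (-193/110)**2) = sqrt(-21251 + 37249/12100) = sqrt(-257099851/12100) = I*sqrt(257099851)/110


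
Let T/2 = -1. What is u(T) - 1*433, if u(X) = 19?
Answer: -414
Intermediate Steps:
T = -2 (T = 2*(-1) = -2)
u(T) - 1*433 = 19 - 1*433 = 19 - 433 = -414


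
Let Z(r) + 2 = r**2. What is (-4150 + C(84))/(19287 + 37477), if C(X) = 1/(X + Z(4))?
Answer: -406699/5562872 ≈ -0.073110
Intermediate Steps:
Z(r) = -2 + r**2
C(X) = 1/(14 + X) (C(X) = 1/(X + (-2 + 4**2)) = 1/(X + (-2 + 16)) = 1/(X + 14) = 1/(14 + X))
(-4150 + C(84))/(19287 + 37477) = (-4150 + 1/(14 + 84))/(19287 + 37477) = (-4150 + 1/98)/56764 = (-4150 + 1/98)*(1/56764) = -406699/98*1/56764 = -406699/5562872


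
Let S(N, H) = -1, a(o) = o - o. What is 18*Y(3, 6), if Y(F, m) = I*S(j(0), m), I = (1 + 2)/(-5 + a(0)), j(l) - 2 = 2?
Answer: 54/5 ≈ 10.800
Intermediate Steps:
a(o) = 0
j(l) = 4 (j(l) = 2 + 2 = 4)
I = -⅗ (I = (1 + 2)/(-5 + 0) = 3/(-5) = 3*(-⅕) = -⅗ ≈ -0.60000)
Y(F, m) = ⅗ (Y(F, m) = -⅗*(-1) = ⅗)
18*Y(3, 6) = 18*(⅗) = 54/5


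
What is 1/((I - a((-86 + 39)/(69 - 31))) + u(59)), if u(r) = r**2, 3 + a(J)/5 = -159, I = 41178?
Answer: 1/45469 ≈ 2.1993e-5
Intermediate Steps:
a(J) = -810 (a(J) = -15 + 5*(-159) = -15 - 795 = -810)
1/((I - a((-86 + 39)/(69 - 31))) + u(59)) = 1/((41178 - 1*(-810)) + 59**2) = 1/((41178 + 810) + 3481) = 1/(41988 + 3481) = 1/45469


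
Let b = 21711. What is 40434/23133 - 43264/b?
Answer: -40987846/167413521 ≈ -0.24483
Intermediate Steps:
40434/23133 - 43264/b = 40434/23133 - 43264/21711 = 40434*(1/23133) - 43264*1/21711 = 13478/7711 - 43264/21711 = -40987846/167413521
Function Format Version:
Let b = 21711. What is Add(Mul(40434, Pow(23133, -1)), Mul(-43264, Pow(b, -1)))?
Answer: Rational(-40987846, 167413521) ≈ -0.24483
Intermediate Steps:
Add(Mul(40434, Pow(23133, -1)), Mul(-43264, Pow(b, -1))) = Add(Mul(40434, Pow(23133, -1)), Mul(-43264, Pow(21711, -1))) = Add(Mul(40434, Rational(1, 23133)), Mul(-43264, Rational(1, 21711))) = Add(Rational(13478, 7711), Rational(-43264, 21711)) = Rational(-40987846, 167413521)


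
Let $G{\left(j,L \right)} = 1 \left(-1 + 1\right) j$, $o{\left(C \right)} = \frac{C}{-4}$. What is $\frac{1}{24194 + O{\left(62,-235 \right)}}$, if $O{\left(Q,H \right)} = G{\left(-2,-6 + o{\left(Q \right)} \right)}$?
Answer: $\frac{1}{24194} \approx 4.1333 \cdot 10^{-5}$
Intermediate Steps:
$o{\left(C \right)} = - \frac{C}{4}$ ($o{\left(C \right)} = C \left(- \frac{1}{4}\right) = - \frac{C}{4}$)
$G{\left(j,L \right)} = 0$ ($G{\left(j,L \right)} = 1 \cdot 0 j = 0 j = 0$)
$O{\left(Q,H \right)} = 0$
$\frac{1}{24194 + O{\left(62,-235 \right)}} = \frac{1}{24194 + 0} = \frac{1}{24194}$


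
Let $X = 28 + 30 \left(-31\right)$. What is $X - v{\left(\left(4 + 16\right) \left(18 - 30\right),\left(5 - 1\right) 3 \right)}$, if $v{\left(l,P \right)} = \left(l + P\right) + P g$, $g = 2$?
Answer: $-698$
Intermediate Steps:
$X = -902$ ($X = 28 - 930 = -902$)
$v{\left(l,P \right)} = l + 3 P$ ($v{\left(l,P \right)} = \left(l + P\right) + P 2 = \left(P + l\right) + 2 P = l + 3 P$)
$X - v{\left(\left(4 + 16\right) \left(18 - 30\right),\left(5 - 1\right) 3 \right)} = -902 - \left(\left(4 + 16\right) \left(18 - 30\right) + 3 \left(5 - 1\right) 3\right) = -902 - \left(20 \left(-12\right) + 3 \cdot 4 \cdot 3\right) = -902 - \left(-240 + 3 \cdot 12\right) = -902 - \left(-240 + 36\right) = -902 - -204 = -902 + 204 = -698$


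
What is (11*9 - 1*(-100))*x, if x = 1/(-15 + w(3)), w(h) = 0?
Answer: -199/15 ≈ -13.267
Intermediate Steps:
x = -1/15 (x = 1/(-15 + 0) = 1/(-15) = -1/15 ≈ -0.066667)
(11*9 - 1*(-100))*x = (11*9 - 1*(-100))*(-1/15) = (99 + 100)*(-1/15) = 199*(-1/15) = -199/15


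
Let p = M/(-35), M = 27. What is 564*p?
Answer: -15228/35 ≈ -435.09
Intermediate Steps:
p = -27/35 (p = 27/(-35) = 27*(-1/35) = -27/35 ≈ -0.77143)
564*p = 564*(-27/35) = -15228/35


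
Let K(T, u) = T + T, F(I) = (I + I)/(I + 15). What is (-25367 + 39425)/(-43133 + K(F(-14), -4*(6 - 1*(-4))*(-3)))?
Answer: -14058/43189 ≈ -0.32550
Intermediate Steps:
F(I) = 2*I/(15 + I) (F(I) = (2*I)/(15 + I) = 2*I/(15 + I))
K(T, u) = 2*T
(-25367 + 39425)/(-43133 + K(F(-14), -4*(6 - 1*(-4))*(-3))) = (-25367 + 39425)/(-43133 + 2*(2*(-14)/(15 - 14))) = 14058/(-43133 + 2*(2*(-14)/1)) = 14058/(-43133 + 2*(2*(-14)*1)) = 14058/(-43133 + 2*(-28)) = 14058/(-43133 - 56) = 14058/(-43189) = 14058*(-1/43189) = -14058/43189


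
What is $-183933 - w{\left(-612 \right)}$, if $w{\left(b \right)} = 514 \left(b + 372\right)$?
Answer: $-60573$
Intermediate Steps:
$w{\left(b \right)} = 191208 + 514 b$ ($w{\left(b \right)} = 514 \left(372 + b\right) = 191208 + 514 b$)
$-183933 - w{\left(-612 \right)} = -183933 - \left(191208 + 514 \left(-612\right)\right) = -183933 - \left(191208 - 314568\right) = -183933 - -123360 = -183933 + 123360 = -60573$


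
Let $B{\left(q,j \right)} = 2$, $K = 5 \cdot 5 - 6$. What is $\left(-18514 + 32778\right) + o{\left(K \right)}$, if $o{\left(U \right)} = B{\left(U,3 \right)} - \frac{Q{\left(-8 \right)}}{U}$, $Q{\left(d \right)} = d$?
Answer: $\frac{271062}{19} \approx 14266.0$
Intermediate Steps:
$K = 19$ ($K = 25 - 6 = 19$)
$o{\left(U \right)} = 2 + \frac{8}{U}$ ($o{\left(U \right)} = 2 - - \frac{8}{U} = 2 + \frac{8}{U}$)
$\left(-18514 + 32778\right) + o{\left(K \right)} = \left(-18514 + 32778\right) + \left(2 + \frac{8}{19}\right) = 14264 + \left(2 + 8 \cdot \frac{1}{19}\right) = 14264 + \left(2 + \frac{8}{19}\right) = 14264 + \frac{46}{19} = \frac{271062}{19}$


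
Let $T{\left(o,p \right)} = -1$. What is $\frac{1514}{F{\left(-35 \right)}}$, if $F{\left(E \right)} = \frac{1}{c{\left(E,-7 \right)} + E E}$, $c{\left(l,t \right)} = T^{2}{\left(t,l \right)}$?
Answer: $1856164$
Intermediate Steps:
$c{\left(l,t \right)} = 1$ ($c{\left(l,t \right)} = \left(-1\right)^{2} = 1$)
$F{\left(E \right)} = \frac{1}{1 + E^{2}}$ ($F{\left(E \right)} = \frac{1}{1 + E E} = \frac{1}{1 + E^{2}}$)
$\frac{1514}{F{\left(-35 \right)}} = \frac{1514}{\frac{1}{1 + \left(-35\right)^{2}}} = \frac{1514}{\frac{1}{1 + 1225}} = \frac{1514}{\frac{1}{1226}} = 1514 \frac{1}{\frac{1}{1226}} = 1514 \cdot 1226 = 1856164$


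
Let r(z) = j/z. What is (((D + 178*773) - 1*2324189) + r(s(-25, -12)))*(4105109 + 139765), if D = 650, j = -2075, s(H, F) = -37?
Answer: -343316452435860/37 ≈ -9.2788e+12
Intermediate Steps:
r(z) = -2075/z
(((D + 178*773) - 1*2324189) + r(s(-25, -12)))*(4105109 + 139765) = (((650 + 178*773) - 1*2324189) - 2075/(-37))*(4105109 + 139765) = (((650 + 137594) - 2324189) - 2075*(-1/37))*4244874 = ((138244 - 2324189) + 2075/37)*4244874 = (-2185945 + 2075/37)*4244874 = -80877890/37*4244874 = -343316452435860/37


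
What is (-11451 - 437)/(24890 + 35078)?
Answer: -743/3748 ≈ -0.19824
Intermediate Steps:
(-11451 - 437)/(24890 + 35078) = -11888/59968 = -11888*1/59968 = -743/3748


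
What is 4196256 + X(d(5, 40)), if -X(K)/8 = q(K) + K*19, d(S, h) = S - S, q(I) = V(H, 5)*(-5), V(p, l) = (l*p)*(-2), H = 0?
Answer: 4196256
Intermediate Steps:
V(p, l) = -2*l*p
q(I) = 0 (q(I) = -2*5*0*(-5) = 0*(-5) = 0)
d(S, h) = 0
X(K) = -152*K (X(K) = -8*(0 + K*19) = -8*(0 + 19*K) = -152*K)
4196256 + X(d(5, 40)) = 4196256 - 152*0 = 4196256 + 0 = 4196256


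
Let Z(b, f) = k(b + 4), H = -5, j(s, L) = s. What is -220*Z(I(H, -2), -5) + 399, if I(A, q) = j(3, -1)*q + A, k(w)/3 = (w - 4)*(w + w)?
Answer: -101241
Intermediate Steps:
k(w) = 6*w*(-4 + w) (k(w) = 3*((w - 4)*(w + w)) = 3*((-4 + w)*(2*w)) = 3*(2*w*(-4 + w)) = 6*w*(-4 + w))
I(A, q) = A + 3*q (I(A, q) = 3*q + A = A + 3*q)
Z(b, f) = 6*b*(4 + b) (Z(b, f) = 6*(b + 4)*(-4 + (b + 4)) = 6*(4 + b)*(-4 + (4 + b)) = 6*(4 + b)*b = 6*b*(4 + b))
-220*Z(I(H, -2), -5) + 399 = -1320*(-5 + 3*(-2))*(4 + (-5 + 3*(-2))) + 399 = -1320*(-5 - 6)*(4 + (-5 - 6)) + 399 = -1320*(-11)*(4 - 11) + 399 = -1320*(-11)*(-7) + 399 = -220*462 + 399 = -101640 + 399 = -101241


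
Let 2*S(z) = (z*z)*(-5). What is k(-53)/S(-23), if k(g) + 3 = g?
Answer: 112/2645 ≈ 0.042344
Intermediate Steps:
k(g) = -3 + g
S(z) = -5*z²/2 (S(z) = ((z*z)*(-5))/2 = (z²*(-5))/2 = (-5*z²)/2 = -5*z²/2)
k(-53)/S(-23) = (-3 - 53)/((-5/2*(-23)²)) = -56/((-5/2*529)) = -56/(-2645/2) = -56*(-2/2645) = 112/2645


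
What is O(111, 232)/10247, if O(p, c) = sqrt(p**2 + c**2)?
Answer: sqrt(66145)/10247 ≈ 0.025099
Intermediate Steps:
O(p, c) = sqrt(c**2 + p**2)
O(111, 232)/10247 = sqrt(232**2 + 111**2)/10247 = sqrt(53824 + 12321)*(1/10247) = sqrt(66145)*(1/10247) = sqrt(66145)/10247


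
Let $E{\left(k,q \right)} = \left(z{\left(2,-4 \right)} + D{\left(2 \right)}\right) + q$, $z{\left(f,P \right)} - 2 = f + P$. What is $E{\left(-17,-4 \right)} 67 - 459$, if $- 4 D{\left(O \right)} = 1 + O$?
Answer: $- \frac{3109}{4} \approx -777.25$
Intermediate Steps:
$D{\left(O \right)} = - \frac{1}{4} - \frac{O}{4}$ ($D{\left(O \right)} = - \frac{1 + O}{4} = - \frac{1}{4} - \frac{O}{4}$)
$z{\left(f,P \right)} = 2 + P + f$ ($z{\left(f,P \right)} = 2 + \left(f + P\right) = 2 + \left(P + f\right) = 2 + P + f$)
$E{\left(k,q \right)} = - \frac{3}{4} + q$ ($E{\left(k,q \right)} = \left(\left(2 - 4 + 2\right) - \frac{3}{4}\right) + q = \left(0 - \frac{3}{4}\right) + q = - \frac{3}{4} + q$)
$E{\left(-17,-4 \right)} 67 - 459 = \left(- \frac{3}{4} - 4\right) 67 - 459 = \left(- \frac{19}{4}\right) 67 - 459 = - \frac{1273}{4} - 459 = - \frac{3109}{4}$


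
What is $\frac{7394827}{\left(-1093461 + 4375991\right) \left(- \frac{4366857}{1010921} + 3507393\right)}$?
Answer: $\frac{7475585905667}{11638843223441282880} \approx 6.423 \cdot 10^{-7}$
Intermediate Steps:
$\frac{7394827}{\left(-1093461 + 4375991\right) \left(- \frac{4366857}{1010921} + 3507393\right)} = \frac{7394827}{3282530 \left(\left(-4366857\right) \frac{1}{1010921} + 3507393\right)} = \frac{7394827}{3282530 \left(- \frac{4366857}{1010921} + 3507393\right)} = \frac{7394827}{3282530 \cdot \frac{3545692872096}{1010921}} = \frac{7394827}{\frac{11638843223441282880}{1010921}} = 7394827 \cdot \frac{1010921}{11638843223441282880} = \frac{7475585905667}{11638843223441282880}$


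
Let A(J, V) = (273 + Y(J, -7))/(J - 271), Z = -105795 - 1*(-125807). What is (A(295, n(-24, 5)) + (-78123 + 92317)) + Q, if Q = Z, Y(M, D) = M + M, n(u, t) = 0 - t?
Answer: 821807/24 ≈ 34242.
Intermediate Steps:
n(u, t) = -t
Z = 20012 (Z = -105795 + 125807 = 20012)
Y(M, D) = 2*M
Q = 20012
A(J, V) = (273 + 2*J)/(-271 + J) (A(J, V) = (273 + 2*J)/(J - 271) = (273 + 2*J)/(-271 + J))
(A(295, n(-24, 5)) + (-78123 + 92317)) + Q = ((273 + 2*295)/(-271 + 295) + (-78123 + 92317)) + 20012 = ((273 + 590)/24 + 14194) + 20012 = ((1/24)*863 + 14194) + 20012 = (863/24 + 14194) + 20012 = 341519/24 + 20012 = 821807/24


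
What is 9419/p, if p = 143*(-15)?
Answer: -9419/2145 ≈ -4.3911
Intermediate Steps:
p = -2145
9419/p = 9419/(-2145) = 9419*(-1/2145) = -9419/2145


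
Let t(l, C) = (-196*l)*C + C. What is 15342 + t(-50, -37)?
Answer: -347295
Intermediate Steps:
t(l, C) = C - 196*C*l (t(l, C) = -196*C*l + C = C - 196*C*l)
15342 + t(-50, -37) = 15342 - 37*(1 - 196*(-50)) = 15342 - 37*(1 + 9800) = 15342 - 37*9801 = 15342 - 362637 = -347295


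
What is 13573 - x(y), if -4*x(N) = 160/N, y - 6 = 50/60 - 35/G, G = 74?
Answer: 4793489/353 ≈ 13579.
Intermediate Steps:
y = 706/111 (y = 6 + (50/60 - 35/74) = 6 + (50*(1/60) - 35*1/74) = 6 + (5/6 - 35/74) = 6 + 40/111 = 706/111 ≈ 6.3604)
x(N) = -40/N
13573 - x(y) = 13573 - (-40)/706/111 = 13573 - (-40)*111/706 = 13573 - 1*(-2220/353) = 13573 + 2220/353 = 4793489/353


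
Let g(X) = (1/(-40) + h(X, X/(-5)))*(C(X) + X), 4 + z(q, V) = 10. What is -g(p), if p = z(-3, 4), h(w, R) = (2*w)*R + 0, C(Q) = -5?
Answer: 577/40 ≈ 14.425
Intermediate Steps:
z(q, V) = 6 (z(q, V) = -4 + 10 = 6)
h(w, R) = 2*R*w (h(w, R) = 2*R*w + 0 = 2*R*w)
p = 6
g(X) = (-5 + X)*(-1/40 - 2*X²/5) (g(X) = (1/(-40) + 2*(X/(-5))*X)*(-5 + X) = (-1/40 + 2*(X*(-⅕))*X)*(-5 + X) = (-1/40 + 2*(-X/5)*X)*(-5 + X) = (-1/40 - 2*X²/5)*(-5 + X) = (-5 + X)*(-1/40 - 2*X²/5))
-g(p) = -(⅛ + 2*6² - ⅖*6³ - 1/40*6) = -(⅛ + 2*36 - ⅖*216 - 3/20) = -(⅛ + 72 - 432/5 - 3/20) = -1*(-577/40) = 577/40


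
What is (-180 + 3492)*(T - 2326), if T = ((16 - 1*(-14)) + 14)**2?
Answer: -1291680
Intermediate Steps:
T = 1936 (T = ((16 + 14) + 14)**2 = (30 + 14)**2 = 44**2 = 1936)
(-180 + 3492)*(T - 2326) = (-180 + 3492)*(1936 - 2326) = 3312*(-390) = -1291680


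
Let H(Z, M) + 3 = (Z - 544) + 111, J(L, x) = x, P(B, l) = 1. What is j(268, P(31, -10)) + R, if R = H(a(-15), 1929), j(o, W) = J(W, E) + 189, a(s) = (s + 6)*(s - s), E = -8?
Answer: -255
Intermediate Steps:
a(s) = 0 (a(s) = (6 + s)*0 = 0)
j(o, W) = 181 (j(o, W) = -8 + 189 = 181)
H(Z, M) = -436 + Z (H(Z, M) = -3 + ((Z - 544) + 111) = -3 + ((-544 + Z) + 111) = -3 + (-433 + Z) = -436 + Z)
R = -436 (R = -436 + 0 = -436)
j(268, P(31, -10)) + R = 181 - 436 = -255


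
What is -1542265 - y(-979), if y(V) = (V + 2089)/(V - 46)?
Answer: -316164103/205 ≈ -1.5423e+6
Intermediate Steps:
y(V) = (2089 + V)/(-46 + V)
-1542265 - y(-979) = -1542265 - (2089 - 979)/(-46 - 979) = -1542265 - 1110/(-1025) = -1542265 - (-1)*1110/1025 = -1542265 - 1*(-222/205) = -1542265 + 222/205 = -316164103/205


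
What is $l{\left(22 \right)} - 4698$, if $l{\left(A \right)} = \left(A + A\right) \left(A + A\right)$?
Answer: $-2762$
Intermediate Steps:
$l{\left(A \right)} = 4 A^{2}$ ($l{\left(A \right)} = 2 A 2 A = 4 A^{2}$)
$l{\left(22 \right)} - 4698 = 4 \cdot 22^{2} - 4698 = 4 \cdot 484 - 4698 = 1936 - 4698 = -2762$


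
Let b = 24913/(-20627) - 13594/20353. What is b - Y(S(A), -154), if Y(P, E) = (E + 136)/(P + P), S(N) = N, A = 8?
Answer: -2521269837/3358570648 ≈ -0.75070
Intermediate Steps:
Y(P, E) = (136 + E)/(2*P) (Y(P, E) = (136 + E)/((2*P)) = (136 + E)*(1/(2*P)) = (136 + E)/(2*P))
b = -787457727/419821331 (b = 24913*(-1/20627) - 13594*1/20353 = -24913/20627 - 13594/20353 = -787457727/419821331 ≈ -1.8757)
b - Y(S(A), -154) = -787457727/419821331 - (136 - 154)/(2*8) = -787457727/419821331 - (-18)/(2*8) = -787457727/419821331 - 1*(-9/8) = -787457727/419821331 + 9/8 = -2521269837/3358570648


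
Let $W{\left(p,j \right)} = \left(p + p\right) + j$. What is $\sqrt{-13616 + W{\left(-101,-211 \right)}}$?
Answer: $i \sqrt{14029} \approx 118.44 i$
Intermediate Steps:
$W{\left(p,j \right)} = j + 2 p$ ($W{\left(p,j \right)} = 2 p + j = j + 2 p$)
$\sqrt{-13616 + W{\left(-101,-211 \right)}} = \sqrt{-13616 + \left(-211 + 2 \left(-101\right)\right)} = \sqrt{-13616 - 413} = \sqrt{-14029} = i \sqrt{14029}$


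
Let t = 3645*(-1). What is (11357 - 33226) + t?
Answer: -25514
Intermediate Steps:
t = -3645
(11357 - 33226) + t = (11357 - 33226) - 3645 = -21869 - 3645 = -25514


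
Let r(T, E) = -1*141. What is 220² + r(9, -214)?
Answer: 48259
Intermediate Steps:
r(T, E) = -141
220² + r(9, -214) = 220² - 141 = 48400 - 141 = 48259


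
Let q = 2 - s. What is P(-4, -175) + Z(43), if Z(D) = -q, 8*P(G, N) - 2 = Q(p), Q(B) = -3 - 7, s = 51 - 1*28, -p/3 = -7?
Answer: 20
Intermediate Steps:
p = 21 (p = -3*(-7) = 21)
s = 23 (s = 51 - 28 = 23)
Q(B) = -10
q = -21 (q = 2 - 1*23 = 2 - 23 = -21)
P(G, N) = -1 (P(G, N) = ¼ + (⅛)*(-10) = ¼ - 5/4 = -1)
Z(D) = 21 (Z(D) = -1*(-21) = 21)
P(-4, -175) + Z(43) = -1 + 21 = 20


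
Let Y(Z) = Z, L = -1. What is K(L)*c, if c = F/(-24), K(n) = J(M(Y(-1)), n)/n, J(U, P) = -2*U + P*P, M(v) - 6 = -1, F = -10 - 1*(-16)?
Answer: -9/4 ≈ -2.2500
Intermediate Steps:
F = 6 (F = -10 + 16 = 6)
M(v) = 5 (M(v) = 6 - 1 = 5)
J(U, P) = P² - 2*U (J(U, P) = -2*U + P² = P² - 2*U)
K(n) = (-10 + n²)/n (K(n) = (n² - 2*5)/n = (n² - 10)/n = (-10 + n²)/n)
c = -¼ (c = 6/(-24) = 6*(-1/24) = -¼ ≈ -0.25000)
K(L)*c = (-1 - 10/(-1))*(-¼) = (-1 - 10*(-1))*(-¼) = (-1 + 10)*(-¼) = 9*(-¼) = -9/4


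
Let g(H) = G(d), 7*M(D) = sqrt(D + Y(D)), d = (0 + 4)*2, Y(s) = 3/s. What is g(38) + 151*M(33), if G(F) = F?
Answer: 8 + 302*sqrt(1001)/77 ≈ 132.09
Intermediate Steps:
d = 8 (d = 4*2 = 8)
M(D) = sqrt(D + 3/D)/7
g(H) = 8
g(38) + 151*M(33) = 8 + 151*(sqrt(33 + 3/33)/7) = 8 + 151*(sqrt(33 + 3*(1/33))/7) = 8 + 151*(sqrt(33 + 1/11)/7) = 8 + 151*(sqrt(364/11)/7) = 8 + 151*((2*sqrt(1001)/11)/7) = 8 + 151*(2*sqrt(1001)/77) = 8 + 302*sqrt(1001)/77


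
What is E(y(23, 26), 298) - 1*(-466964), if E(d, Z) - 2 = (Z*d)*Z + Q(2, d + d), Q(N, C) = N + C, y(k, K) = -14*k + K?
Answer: -25819608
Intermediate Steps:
y(k, K) = K - 14*k
Q(N, C) = C + N
E(d, Z) = 4 + 2*d + d*Z**2 (E(d, Z) = 2 + ((Z*d)*Z + ((d + d) + 2)) = 2 + (d*Z**2 + (2*d + 2)) = 2 + (d*Z**2 + (2 + 2*d)) = 2 + (2 + 2*d + d*Z**2) = 4 + 2*d + d*Z**2)
E(y(23, 26), 298) - 1*(-466964) = (4 + 2*(26 - 14*23) + (26 - 14*23)*298**2) - 1*(-466964) = (4 + 2*(26 - 322) + (26 - 322)*88804) + 466964 = (4 + 2*(-296) - 296*88804) + 466964 = (4 - 592 - 26285984) + 466964 = -26286572 + 466964 = -25819608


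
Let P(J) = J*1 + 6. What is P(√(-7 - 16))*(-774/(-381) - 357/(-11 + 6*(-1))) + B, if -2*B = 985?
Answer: -89995/254 + 2925*I*√23/127 ≈ -354.31 + 110.46*I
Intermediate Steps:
B = -985/2 (B = -½*985 = -985/2 ≈ -492.50)
P(J) = 6 + J (P(J) = J + 6 = 6 + J)
P(√(-7 - 16))*(-774/(-381) - 357/(-11 + 6*(-1))) + B = (6 + √(-7 - 16))*(-774/(-381) - 357/(-11 + 6*(-1))) - 985/2 = (6 + √(-23))*(-774*(-1/381) - 357/(-11 - 6)) - 985/2 = (6 + I*√23)*(258/127 - 357/(-17)) - 985/2 = (6 + I*√23)*(258/127 - 357*(-1/17)) - 985/2 = (6 + I*√23)*(258/127 + 21) - 985/2 = (6 + I*√23)*(2925/127) - 985/2 = (17550/127 + 2925*I*√23/127) - 985/2 = -89995/254 + 2925*I*√23/127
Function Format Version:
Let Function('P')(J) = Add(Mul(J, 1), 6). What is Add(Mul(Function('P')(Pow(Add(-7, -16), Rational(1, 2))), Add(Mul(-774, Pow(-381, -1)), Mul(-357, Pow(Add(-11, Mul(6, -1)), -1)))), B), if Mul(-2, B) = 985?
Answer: Add(Rational(-89995, 254), Mul(Rational(2925, 127), I, Pow(23, Rational(1, 2)))) ≈ Add(-354.31, Mul(110.46, I))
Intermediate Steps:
B = Rational(-985, 2) (B = Mul(Rational(-1, 2), 985) = Rational(-985, 2) ≈ -492.50)
Function('P')(J) = Add(6, J) (Function('P')(J) = Add(J, 6) = Add(6, J))
Add(Mul(Function('P')(Pow(Add(-7, -16), Rational(1, 2))), Add(Mul(-774, Pow(-381, -1)), Mul(-357, Pow(Add(-11, Mul(6, -1)), -1)))), B) = Add(Mul(Add(6, Pow(Add(-7, -16), Rational(1, 2))), Add(Mul(-774, Pow(-381, -1)), Mul(-357, Pow(Add(-11, Mul(6, -1)), -1)))), Rational(-985, 2)) = Add(Mul(Add(6, Pow(-23, Rational(1, 2))), Add(Mul(-774, Rational(-1, 381)), Mul(-357, Pow(Add(-11, -6), -1)))), Rational(-985, 2)) = Add(Mul(Add(6, Mul(I, Pow(23, Rational(1, 2)))), Add(Rational(258, 127), Mul(-357, Pow(-17, -1)))), Rational(-985, 2)) = Add(Mul(Add(6, Mul(I, Pow(23, Rational(1, 2)))), Add(Rational(258, 127), Mul(-357, Rational(-1, 17)))), Rational(-985, 2)) = Add(Mul(Add(6, Mul(I, Pow(23, Rational(1, 2)))), Add(Rational(258, 127), 21)), Rational(-985, 2)) = Add(Mul(Add(6, Mul(I, Pow(23, Rational(1, 2)))), Rational(2925, 127)), Rational(-985, 2)) = Add(Add(Rational(17550, 127), Mul(Rational(2925, 127), I, Pow(23, Rational(1, 2)))), Rational(-985, 2)) = Add(Rational(-89995, 254), Mul(Rational(2925, 127), I, Pow(23, Rational(1, 2))))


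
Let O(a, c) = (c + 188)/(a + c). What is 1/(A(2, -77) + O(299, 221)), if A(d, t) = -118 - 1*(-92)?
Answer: -520/13111 ≈ -0.039661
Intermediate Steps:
A(d, t) = -26 (A(d, t) = -118 + 92 = -26)
O(a, c) = (188 + c)/(a + c)
1/(A(2, -77) + O(299, 221)) = 1/(-26 + (188 + 221)/(299 + 221)) = 1/(-26 + 409/520) = 1/(-13111/520) = -520/13111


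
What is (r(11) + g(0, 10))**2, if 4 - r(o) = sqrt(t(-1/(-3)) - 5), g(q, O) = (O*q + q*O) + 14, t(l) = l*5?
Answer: (54 - I*sqrt(30))**2/9 ≈ 320.67 - 65.727*I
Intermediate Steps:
t(l) = 5*l
g(q, O) = 14 + 2*O*q (g(q, O) = (O*q + O*q) + 14 = 2*O*q + 14 = 14 + 2*O*q)
r(o) = 4 - I*sqrt(30)/3 (r(o) = 4 - sqrt(5*(-1/(-3)) - 5) = 4 - sqrt(5*(-1*(-1/3)) - 5) = 4 - sqrt(5*(1/3) - 5) = 4 - sqrt(5/3 - 5) = 4 - sqrt(-10/3) = 4 - I*sqrt(30)/3)
(r(11) + g(0, 10))**2 = ((4 - I*sqrt(30)/3) + (14 + 2*10*0))**2 = ((4 - I*sqrt(30)/3) + (14 + 0))**2 = ((4 - I*sqrt(30)/3) + 14)**2 = (18 - I*sqrt(30)/3)**2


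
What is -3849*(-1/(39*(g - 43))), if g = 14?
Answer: -1283/377 ≈ -3.4032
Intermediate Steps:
-3849*(-1/(39*(g - 43))) = -3849*(-1/(39*(14 - 43))) = -3849/((-39*(-29))) = -3849/1131 = -3849*1/1131 = -1283/377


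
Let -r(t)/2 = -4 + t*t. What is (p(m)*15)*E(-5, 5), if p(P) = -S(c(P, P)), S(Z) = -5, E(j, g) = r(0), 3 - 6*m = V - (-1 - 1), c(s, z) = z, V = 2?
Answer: 600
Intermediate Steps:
m = -1/6 (m = 1/2 - (2 - (-1 - 1))/6 = 1/2 - (2 - 1*(-2))/6 = 1/2 - (2 + 2)/6 = 1/2 - 1/6*4 = 1/2 - 2/3 = -1/6 ≈ -0.16667)
r(t) = 8 - 2*t**2 (r(t) = -2*(-4 + t*t) = -2*(-4 + t**2) = 8 - 2*t**2)
E(j, g) = 8 (E(j, g) = 8 - 2*0**2 = 8 - 2*0 = 8 + 0 = 8)
p(P) = 5 (p(P) = -1*(-5) = 5)
(p(m)*15)*E(-5, 5) = (5*15)*8 = 75*8 = 600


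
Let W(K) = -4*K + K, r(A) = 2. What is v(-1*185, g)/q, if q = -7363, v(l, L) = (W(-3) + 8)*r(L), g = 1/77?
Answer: -34/7363 ≈ -0.0046177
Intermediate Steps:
g = 1/77 ≈ 0.012987
W(K) = -3*K
v(l, L) = 34 (v(l, L) = (-3*(-3) + 8)*2 = (9 + 8)*2 = 17*2 = 34)
v(-1*185, g)/q = 34/(-7363) = 34*(-1/7363) = -34/7363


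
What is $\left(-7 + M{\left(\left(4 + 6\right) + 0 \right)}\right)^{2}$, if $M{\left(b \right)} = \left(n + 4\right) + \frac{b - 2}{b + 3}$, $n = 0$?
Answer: $\frac{961}{169} \approx 5.6864$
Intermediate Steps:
$M{\left(b \right)} = 4 + \frac{-2 + b}{3 + b}$ ($M{\left(b \right)} = \left(0 + 4\right) + \frac{b - 2}{b + 3} = 4 + \frac{-2 + b}{3 + b}$)
$\left(-7 + M{\left(\left(4 + 6\right) + 0 \right)}\right)^{2} = \left(-7 + \frac{5 \left(2 + \left(\left(4 + 6\right) + 0\right)\right)}{3 + \left(\left(4 + 6\right) + 0\right)}\right)^{2} = \left(-7 + \frac{5 \left(2 + \left(10 + 0\right)\right)}{3 + \left(10 + 0\right)}\right)^{2} = \left(-7 + \frac{5 \left(2 + 10\right)}{3 + 10}\right)^{2} = \left(-7 + 5 \cdot \frac{1}{13} \cdot 12\right)^{2} = \left(-7 + \frac{60}{13}\right)^{2} = \left(- \frac{31}{13}\right)^{2} = \frac{961}{169}$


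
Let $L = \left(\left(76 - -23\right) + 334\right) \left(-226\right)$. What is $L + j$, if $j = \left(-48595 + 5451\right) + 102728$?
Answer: $-38274$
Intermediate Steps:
$j = 59584$ ($j = -43144 + 102728 = 59584$)
$L = -97858$ ($L = \left(\left(76 + 23\right) + 334\right) \left(-226\right) = \left(99 + 334\right) \left(-226\right) = 433 \left(-226\right) = -97858$)
$L + j = -97858 + 59584 = -38274$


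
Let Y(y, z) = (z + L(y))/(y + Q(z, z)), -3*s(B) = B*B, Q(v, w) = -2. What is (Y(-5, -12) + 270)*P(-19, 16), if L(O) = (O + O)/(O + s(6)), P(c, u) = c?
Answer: -614156/119 ≈ -5161.0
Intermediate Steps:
s(B) = -B**2/3 (s(B) = -B*B/3 = -B**2/3)
L(O) = 2*O/(-12 + O) (L(O) = (O + O)/(O - 1/3*6**2) = (2*O)/(O - 1/3*36) = (2*O)/(O - 12) = (2*O)/(-12 + O) = 2*O/(-12 + O))
Y(y, z) = (z + 2*y/(-12 + y))/(-2 + y) (Y(y, z) = (z + 2*y/(-12 + y))/(y - 2) = (z + 2*y/(-12 + y))/(-2 + y))
(Y(-5, -12) + 270)*P(-19, 16) = ((2*(-5) - 12*(-12 - 5))/((-12 - 5)*(-2 - 5)) + 270)*(-19) = ((-10 - 12*(-17))/(-17*(-7)) + 270)*(-19) = (-1/17*(-1/7)*(-10 + 204) + 270)*(-19) = (-1/17*(-1/7)*194 + 270)*(-19) = (194/119 + 270)*(-19) = (32324/119)*(-19) = -614156/119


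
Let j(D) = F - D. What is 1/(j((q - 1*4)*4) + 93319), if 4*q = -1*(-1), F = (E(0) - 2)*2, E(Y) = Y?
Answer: 1/93330 ≈ 1.0715e-5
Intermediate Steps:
F = -4 (F = (0 - 2)*2 = -2*2 = -4)
q = ¼ (q = (-1*(-1))/4 = (¼)*1 = ¼ ≈ 0.25000)
j(D) = -4 - D
1/(j((q - 1*4)*4) + 93319) = 1/((-4 - (¼ - 1*4)*4) + 93319) = 1/((-4 - (¼ - 4)*4) + 93319) = 1/((-4 - (-15)*4/4) + 93319) = 1/((-4 - 1*(-15)) + 93319) = 1/((-4 + 15) + 93319) = 1/(11 + 93319) = 1/93330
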